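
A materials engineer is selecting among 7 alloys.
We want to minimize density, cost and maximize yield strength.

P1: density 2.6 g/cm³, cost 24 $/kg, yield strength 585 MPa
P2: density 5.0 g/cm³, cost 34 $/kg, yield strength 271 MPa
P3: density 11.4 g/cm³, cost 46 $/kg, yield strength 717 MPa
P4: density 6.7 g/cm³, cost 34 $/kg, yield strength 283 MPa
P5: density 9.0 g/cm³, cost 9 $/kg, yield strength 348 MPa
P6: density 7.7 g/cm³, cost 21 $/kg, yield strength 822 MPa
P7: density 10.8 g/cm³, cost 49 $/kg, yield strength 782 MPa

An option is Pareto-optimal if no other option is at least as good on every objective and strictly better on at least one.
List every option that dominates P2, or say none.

P1: density 2.6≤5.0, cost 24≤34, yield strength 585≥271 — dominates P2.
Others (P3, P4, P5, P6, P7) are each worse than P2 on at least one objective.

P1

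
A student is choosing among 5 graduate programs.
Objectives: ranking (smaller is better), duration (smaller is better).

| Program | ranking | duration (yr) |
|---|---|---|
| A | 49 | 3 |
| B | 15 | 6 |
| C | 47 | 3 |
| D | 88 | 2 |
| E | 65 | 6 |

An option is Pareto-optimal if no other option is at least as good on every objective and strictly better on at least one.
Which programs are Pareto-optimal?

B, C, D

A: dominated by C (ranking 47≤49, duration 3≤3).
B: not dominated (best ranking).
C: not dominated.
D: not dominated (best duration).
E: dominated by A (ranking 49≤65, duration 3≤6).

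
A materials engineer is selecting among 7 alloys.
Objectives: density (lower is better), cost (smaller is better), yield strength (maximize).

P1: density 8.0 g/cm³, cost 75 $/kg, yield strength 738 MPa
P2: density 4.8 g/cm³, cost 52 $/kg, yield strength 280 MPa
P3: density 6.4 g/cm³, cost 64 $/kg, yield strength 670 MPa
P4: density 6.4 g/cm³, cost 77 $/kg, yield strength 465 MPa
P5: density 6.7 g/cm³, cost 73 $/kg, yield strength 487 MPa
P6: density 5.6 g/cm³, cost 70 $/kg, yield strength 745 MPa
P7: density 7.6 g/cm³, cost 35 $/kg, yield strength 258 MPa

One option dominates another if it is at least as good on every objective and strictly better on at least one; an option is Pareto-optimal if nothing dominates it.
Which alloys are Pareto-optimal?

P1: dominated by P6 (density 5.6≤8.0, cost 70≤75, yield strength 745≥738).
P2: not dominated (best density).
P3: not dominated.
P4: dominated by P3 (density 6.4≤6.4, cost 64≤77, yield strength 670≥465).
P5: dominated by P3 (density 6.4≤6.7, cost 64≤73, yield strength 670≥487).
P6: not dominated (best yield strength).
P7: not dominated (best cost).

P2, P3, P6, P7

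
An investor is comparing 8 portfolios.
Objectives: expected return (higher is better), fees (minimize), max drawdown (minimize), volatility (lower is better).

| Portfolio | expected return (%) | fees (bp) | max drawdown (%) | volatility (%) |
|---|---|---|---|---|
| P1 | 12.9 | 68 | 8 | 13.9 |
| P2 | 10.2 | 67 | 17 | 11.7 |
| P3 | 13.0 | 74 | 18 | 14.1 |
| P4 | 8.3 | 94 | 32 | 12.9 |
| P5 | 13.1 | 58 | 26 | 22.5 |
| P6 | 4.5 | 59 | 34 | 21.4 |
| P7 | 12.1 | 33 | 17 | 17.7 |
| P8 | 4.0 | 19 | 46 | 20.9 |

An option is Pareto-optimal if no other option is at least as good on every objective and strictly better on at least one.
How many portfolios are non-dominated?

6

P1: not dominated (best max drawdown).
P2: not dominated (best volatility).
P3: not dominated.
P4: dominated by P2 (expected return 10.2≥8.3, fees 67≤94, max drawdown 17≤32, volatility 11.7≤12.9).
P5: not dominated (best expected return).
P6: dominated by P7 (expected return 12.1≥4.5, fees 33≤59, max drawdown 17≤34, volatility 17.7≤21.4).
P7: not dominated.
P8: not dominated (best fees).
Pareto-optimal: P1, P2, P3, P5, P7, P8 → 6.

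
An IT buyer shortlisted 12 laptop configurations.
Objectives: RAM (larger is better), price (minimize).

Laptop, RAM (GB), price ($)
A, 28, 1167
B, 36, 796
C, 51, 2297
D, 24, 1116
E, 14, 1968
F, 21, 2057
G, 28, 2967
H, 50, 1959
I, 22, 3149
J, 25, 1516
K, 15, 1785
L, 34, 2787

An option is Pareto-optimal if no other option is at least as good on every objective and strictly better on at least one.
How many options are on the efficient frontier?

A: dominated by B (RAM 36≥28, price 796≤1167).
B: not dominated (best price).
C: not dominated (best RAM).
D: dominated by B (RAM 36≥24, price 796≤1116).
E: dominated by A (RAM 28≥14, price 1167≤1968).
F: dominated by A (RAM 28≥21, price 1167≤2057).
G: dominated by A (RAM 28≥28, price 1167≤2967).
H: not dominated.
I: dominated by A (RAM 28≥22, price 1167≤3149).
J: dominated by A (RAM 28≥25, price 1167≤1516).
K: dominated by A (RAM 28≥15, price 1167≤1785).
L: dominated by B (RAM 36≥34, price 796≤2787).
Pareto-optimal: B, C, H → 3.

3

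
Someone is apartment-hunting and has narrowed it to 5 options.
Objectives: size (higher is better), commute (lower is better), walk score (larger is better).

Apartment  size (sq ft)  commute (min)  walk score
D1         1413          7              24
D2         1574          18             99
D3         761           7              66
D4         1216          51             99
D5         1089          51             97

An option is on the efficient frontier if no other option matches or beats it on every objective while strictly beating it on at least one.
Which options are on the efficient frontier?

D1: not dominated.
D2: not dominated (best size).
D3: not dominated.
D4: dominated by D2 (size 1574≥1216, commute 18≤51, walk score 99≥99).
D5: dominated by D2 (size 1574≥1089, commute 18≤51, walk score 99≥97).

D1, D2, D3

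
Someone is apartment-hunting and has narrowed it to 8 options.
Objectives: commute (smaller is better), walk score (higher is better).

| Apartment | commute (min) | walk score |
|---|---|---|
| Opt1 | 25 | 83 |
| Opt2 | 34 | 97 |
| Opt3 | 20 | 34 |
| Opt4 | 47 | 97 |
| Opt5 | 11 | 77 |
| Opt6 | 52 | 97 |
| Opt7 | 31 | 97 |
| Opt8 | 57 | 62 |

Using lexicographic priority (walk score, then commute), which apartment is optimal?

Opt7

First maximize walk score: best is 97, kept {Opt2, Opt4, Opt6, Opt7}.
Then minimize commute: best is 31, kept {Opt7}.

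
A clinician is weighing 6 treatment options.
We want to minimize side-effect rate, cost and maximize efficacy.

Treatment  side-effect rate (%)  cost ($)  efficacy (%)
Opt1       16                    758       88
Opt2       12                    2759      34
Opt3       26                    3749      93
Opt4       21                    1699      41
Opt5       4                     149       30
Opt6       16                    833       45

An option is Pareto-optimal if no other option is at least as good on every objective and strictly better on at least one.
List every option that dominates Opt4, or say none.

Opt1: side-effect rate 16≤21, cost 758≤1699, efficacy 88≥41 — dominates Opt4.
Opt6: side-effect rate 16≤21, cost 833≤1699, efficacy 45≥41 — dominates Opt4.
Others (Opt2, Opt3, Opt5) are each worse than Opt4 on at least one objective.

Opt1, Opt6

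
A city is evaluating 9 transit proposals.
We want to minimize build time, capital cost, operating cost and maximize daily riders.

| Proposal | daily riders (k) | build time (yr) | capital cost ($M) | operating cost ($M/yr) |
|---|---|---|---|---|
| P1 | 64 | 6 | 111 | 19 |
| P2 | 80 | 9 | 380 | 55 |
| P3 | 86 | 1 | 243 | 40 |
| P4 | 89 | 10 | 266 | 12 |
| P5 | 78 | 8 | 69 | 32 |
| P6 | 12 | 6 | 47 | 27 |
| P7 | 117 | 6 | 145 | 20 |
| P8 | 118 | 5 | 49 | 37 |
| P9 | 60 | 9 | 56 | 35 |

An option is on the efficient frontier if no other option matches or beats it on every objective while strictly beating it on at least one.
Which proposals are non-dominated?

P1, P3, P4, P5, P6, P7, P8, P9

P1: not dominated.
P2: dominated by P3 (daily riders 86≥80, build time 1≤9, capital cost 243≤380, operating cost 40≤55).
P3: not dominated (best build time).
P4: not dominated (best operating cost).
P5: not dominated.
P6: not dominated (best capital cost).
P7: not dominated.
P8: not dominated (best daily riders).
P9: not dominated.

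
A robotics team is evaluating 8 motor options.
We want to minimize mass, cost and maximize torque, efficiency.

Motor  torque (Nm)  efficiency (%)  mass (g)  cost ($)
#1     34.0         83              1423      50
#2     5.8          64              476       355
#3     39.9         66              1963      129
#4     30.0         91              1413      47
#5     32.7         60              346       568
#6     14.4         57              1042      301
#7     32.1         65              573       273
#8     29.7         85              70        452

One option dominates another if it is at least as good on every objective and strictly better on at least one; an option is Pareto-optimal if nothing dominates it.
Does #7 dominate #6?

#7 vs #6: torque 32.1≥14.4, efficiency 65≥57, mass 573≤1042, cost 273≤301 — #7 is at least as good on every objective with at least one strict improvement.

Yes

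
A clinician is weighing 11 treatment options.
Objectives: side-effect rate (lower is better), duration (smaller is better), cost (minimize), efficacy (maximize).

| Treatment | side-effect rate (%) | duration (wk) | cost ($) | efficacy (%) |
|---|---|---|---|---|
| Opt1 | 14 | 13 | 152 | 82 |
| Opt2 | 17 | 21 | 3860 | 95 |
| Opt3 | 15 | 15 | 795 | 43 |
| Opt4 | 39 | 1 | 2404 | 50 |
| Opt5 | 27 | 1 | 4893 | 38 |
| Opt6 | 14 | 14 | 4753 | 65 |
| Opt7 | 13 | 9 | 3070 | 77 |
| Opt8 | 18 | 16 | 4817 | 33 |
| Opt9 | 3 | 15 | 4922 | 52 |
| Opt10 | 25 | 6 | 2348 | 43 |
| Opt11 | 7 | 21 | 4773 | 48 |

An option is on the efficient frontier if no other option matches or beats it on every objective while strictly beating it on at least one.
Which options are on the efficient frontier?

Opt1, Opt2, Opt4, Opt5, Opt7, Opt9, Opt10, Opt11

Opt1: not dominated (best cost).
Opt2: not dominated (best efficacy).
Opt3: dominated by Opt1 (side-effect rate 14≤15, duration 13≤15, cost 152≤795, efficacy 82≥43).
Opt4: not dominated.
Opt5: not dominated.
Opt6: dominated by Opt1 (side-effect rate 14≤14, duration 13≤14, cost 152≤4753, efficacy 82≥65).
Opt7: not dominated.
Opt8: dominated by Opt1 (side-effect rate 14≤18, duration 13≤16, cost 152≤4817, efficacy 82≥33).
Opt9: not dominated (best side-effect rate).
Opt10: not dominated.
Opt11: not dominated.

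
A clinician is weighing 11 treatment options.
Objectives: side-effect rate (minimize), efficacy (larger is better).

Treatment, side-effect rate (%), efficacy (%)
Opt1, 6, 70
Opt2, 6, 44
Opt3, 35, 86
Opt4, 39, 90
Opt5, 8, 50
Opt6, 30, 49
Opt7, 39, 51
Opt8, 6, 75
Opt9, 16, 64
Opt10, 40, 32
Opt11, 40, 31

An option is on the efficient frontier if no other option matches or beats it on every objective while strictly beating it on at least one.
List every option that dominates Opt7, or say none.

Opt1, Opt3, Opt4, Opt8, Opt9

Opt1: side-effect rate 6≤39, efficacy 70≥51 — dominates Opt7.
Opt3: side-effect rate 35≤39, efficacy 86≥51 — dominates Opt7.
Opt4: side-effect rate 39≤39, efficacy 90≥51 — dominates Opt7.
Opt8: side-effect rate 6≤39, efficacy 75≥51 — dominates Opt7.
Opt9: side-effect rate 16≤39, efficacy 64≥51 — dominates Opt7.
Others (Opt2, Opt5, Opt6, Opt10, Opt11) are each worse than Opt7 on at least one objective.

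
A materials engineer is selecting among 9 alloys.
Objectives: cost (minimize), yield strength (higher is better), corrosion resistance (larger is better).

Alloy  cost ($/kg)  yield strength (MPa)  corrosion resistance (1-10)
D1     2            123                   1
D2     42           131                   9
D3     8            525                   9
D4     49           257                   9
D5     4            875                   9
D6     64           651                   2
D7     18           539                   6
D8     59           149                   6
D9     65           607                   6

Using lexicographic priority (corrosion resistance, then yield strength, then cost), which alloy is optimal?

D5

First maximize corrosion resistance: best is 9, kept {D2, D3, D4, D5}.
Then maximize yield strength: best is 875, kept {D5}.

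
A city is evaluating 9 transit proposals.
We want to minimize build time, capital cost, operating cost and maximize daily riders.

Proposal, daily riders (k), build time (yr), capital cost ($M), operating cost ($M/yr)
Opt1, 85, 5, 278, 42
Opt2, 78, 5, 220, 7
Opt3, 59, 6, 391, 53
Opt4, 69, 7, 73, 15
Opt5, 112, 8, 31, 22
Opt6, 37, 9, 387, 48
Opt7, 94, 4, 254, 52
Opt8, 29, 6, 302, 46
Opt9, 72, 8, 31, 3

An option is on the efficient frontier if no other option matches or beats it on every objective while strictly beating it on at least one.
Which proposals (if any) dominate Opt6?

Opt1: daily riders 85≥37, build time 5≤9, capital cost 278≤387, operating cost 42≤48 — dominates Opt6.
Opt2: daily riders 78≥37, build time 5≤9, capital cost 220≤387, operating cost 7≤48 — dominates Opt6.
Opt4: daily riders 69≥37, build time 7≤9, capital cost 73≤387, operating cost 15≤48 — dominates Opt6.
Opt5: daily riders 112≥37, build time 8≤9, capital cost 31≤387, operating cost 22≤48 — dominates Opt6.
Opt9: daily riders 72≥37, build time 8≤9, capital cost 31≤387, operating cost 3≤48 — dominates Opt6.
Others (Opt3, Opt7, Opt8) are each worse than Opt6 on at least one objective.

Opt1, Opt2, Opt4, Opt5, Opt9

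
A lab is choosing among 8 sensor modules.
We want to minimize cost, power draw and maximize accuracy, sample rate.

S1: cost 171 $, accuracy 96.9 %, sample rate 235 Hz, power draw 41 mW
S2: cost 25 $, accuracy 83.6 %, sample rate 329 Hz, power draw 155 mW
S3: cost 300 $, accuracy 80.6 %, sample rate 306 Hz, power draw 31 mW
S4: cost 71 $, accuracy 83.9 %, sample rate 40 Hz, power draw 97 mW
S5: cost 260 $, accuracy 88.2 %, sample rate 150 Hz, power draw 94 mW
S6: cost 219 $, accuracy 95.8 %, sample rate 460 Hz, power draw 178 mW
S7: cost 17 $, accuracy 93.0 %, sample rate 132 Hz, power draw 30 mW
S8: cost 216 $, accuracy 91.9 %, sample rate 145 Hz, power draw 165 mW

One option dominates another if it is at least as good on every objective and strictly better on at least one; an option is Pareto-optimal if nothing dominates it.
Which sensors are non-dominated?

S1, S2, S3, S6, S7

S1: not dominated (best accuracy).
S2: not dominated.
S3: not dominated.
S4: dominated by S7 (cost 17≤71, accuracy 93.0≥83.9, sample rate 132≥40, power draw 30≤97).
S5: dominated by S1 (cost 171≤260, accuracy 96.9≥88.2, sample rate 235≥150, power draw 41≤94).
S6: not dominated (best sample rate).
S7: not dominated (best cost).
S8: dominated by S1 (cost 171≤216, accuracy 96.9≥91.9, sample rate 235≥145, power draw 41≤165).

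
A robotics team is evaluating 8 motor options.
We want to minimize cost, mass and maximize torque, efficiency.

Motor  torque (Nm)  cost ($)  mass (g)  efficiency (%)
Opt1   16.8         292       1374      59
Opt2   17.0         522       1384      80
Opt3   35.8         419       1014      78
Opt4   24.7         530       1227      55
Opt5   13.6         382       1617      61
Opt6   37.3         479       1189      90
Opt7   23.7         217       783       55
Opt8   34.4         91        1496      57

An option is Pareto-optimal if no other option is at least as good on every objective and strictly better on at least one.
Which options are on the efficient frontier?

Opt1: not dominated.
Opt2: dominated by Opt6 (torque 37.3≥17.0, cost 479≤522, mass 1189≤1384, efficiency 90≥80).
Opt3: not dominated.
Opt4: dominated by Opt3 (torque 35.8≥24.7, cost 419≤530, mass 1014≤1227, efficiency 78≥55).
Opt5: not dominated.
Opt6: not dominated (best torque).
Opt7: not dominated (best mass).
Opt8: not dominated (best cost).

Opt1, Opt3, Opt5, Opt6, Opt7, Opt8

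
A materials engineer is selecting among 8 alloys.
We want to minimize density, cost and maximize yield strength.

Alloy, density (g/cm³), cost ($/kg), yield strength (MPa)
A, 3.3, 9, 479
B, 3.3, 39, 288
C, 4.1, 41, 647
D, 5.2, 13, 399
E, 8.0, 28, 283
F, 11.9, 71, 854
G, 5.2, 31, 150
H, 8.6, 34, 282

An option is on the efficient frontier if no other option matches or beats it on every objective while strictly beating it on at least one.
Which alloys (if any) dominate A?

B: worse on cost (39 vs 9).
C: worse on density (4.1 vs 3.3).
D: worse on density (5.2 vs 3.3).
E: worse on density (8.0 vs 3.3).
F: worse on density (11.9 vs 3.3).
G: worse on density (5.2 vs 3.3).
H: worse on density (8.6 vs 3.3).
No option dominates A.

none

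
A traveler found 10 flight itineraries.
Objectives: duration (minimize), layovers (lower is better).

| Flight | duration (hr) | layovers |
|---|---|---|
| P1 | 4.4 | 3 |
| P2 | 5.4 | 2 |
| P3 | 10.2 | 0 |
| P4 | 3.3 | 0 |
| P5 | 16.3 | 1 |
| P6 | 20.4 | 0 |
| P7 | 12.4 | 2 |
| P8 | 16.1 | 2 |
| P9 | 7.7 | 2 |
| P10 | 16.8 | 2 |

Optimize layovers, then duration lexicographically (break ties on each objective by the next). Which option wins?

First minimize layovers: best is 0, kept {P3, P4, P6}.
Then minimize duration: best is 3.3, kept {P4}.

P4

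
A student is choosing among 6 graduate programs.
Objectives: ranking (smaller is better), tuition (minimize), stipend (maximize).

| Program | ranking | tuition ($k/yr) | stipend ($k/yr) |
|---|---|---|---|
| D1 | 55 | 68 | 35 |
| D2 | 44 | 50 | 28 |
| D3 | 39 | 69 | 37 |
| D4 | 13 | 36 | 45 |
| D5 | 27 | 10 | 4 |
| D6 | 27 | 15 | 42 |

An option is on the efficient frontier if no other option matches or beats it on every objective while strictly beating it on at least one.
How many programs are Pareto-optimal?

D1: dominated by D4 (ranking 13≤55, tuition 36≤68, stipend 45≥35).
D2: dominated by D4 (ranking 13≤44, tuition 36≤50, stipend 45≥28).
D3: dominated by D4 (ranking 13≤39, tuition 36≤69, stipend 45≥37).
D4: not dominated (best ranking).
D5: not dominated (best tuition).
D6: not dominated.
Pareto-optimal: D4, D5, D6 → 3.

3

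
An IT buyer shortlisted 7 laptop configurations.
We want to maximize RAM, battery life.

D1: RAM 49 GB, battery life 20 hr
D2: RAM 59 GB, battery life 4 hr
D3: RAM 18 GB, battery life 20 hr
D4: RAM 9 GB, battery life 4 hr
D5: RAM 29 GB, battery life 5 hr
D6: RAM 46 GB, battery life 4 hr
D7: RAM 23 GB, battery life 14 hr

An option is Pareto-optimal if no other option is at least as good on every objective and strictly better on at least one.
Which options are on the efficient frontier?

D1: not dominated.
D2: not dominated (best RAM).
D3: dominated by D1 (RAM 49≥18, battery life 20≥20).
D4: dominated by D1 (RAM 49≥9, battery life 20≥4).
D5: dominated by D1 (RAM 49≥29, battery life 20≥5).
D6: dominated by D1 (RAM 49≥46, battery life 20≥4).
D7: dominated by D1 (RAM 49≥23, battery life 20≥14).

D1, D2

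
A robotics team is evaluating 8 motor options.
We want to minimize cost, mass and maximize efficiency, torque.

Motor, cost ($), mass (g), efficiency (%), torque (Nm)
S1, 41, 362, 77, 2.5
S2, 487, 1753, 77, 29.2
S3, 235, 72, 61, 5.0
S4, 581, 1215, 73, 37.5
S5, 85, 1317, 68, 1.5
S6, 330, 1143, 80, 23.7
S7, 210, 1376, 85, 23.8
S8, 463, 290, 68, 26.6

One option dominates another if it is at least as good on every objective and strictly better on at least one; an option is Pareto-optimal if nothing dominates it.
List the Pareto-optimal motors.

S1: not dominated (best cost).
S2: not dominated.
S3: not dominated (best mass).
S4: not dominated (best torque).
S5: dominated by S1 (cost 41≤85, mass 362≤1317, efficiency 77≥68, torque 2.5≥1.5).
S6: not dominated.
S7: not dominated (best efficiency).
S8: not dominated.

S1, S2, S3, S4, S6, S7, S8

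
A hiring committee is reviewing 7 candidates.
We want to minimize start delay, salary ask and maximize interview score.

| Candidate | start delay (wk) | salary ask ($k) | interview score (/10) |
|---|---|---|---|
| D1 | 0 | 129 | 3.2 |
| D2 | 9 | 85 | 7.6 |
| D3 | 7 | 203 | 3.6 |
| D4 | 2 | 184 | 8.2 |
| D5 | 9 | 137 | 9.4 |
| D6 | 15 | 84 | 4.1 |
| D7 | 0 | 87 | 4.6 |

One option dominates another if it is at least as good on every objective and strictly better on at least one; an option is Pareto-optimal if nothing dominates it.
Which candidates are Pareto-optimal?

D2, D4, D5, D6, D7

D1: dominated by D7 (start delay 0≤0, salary ask 87≤129, interview score 4.6≥3.2).
D2: not dominated.
D3: dominated by D4 (start delay 2≤7, salary ask 184≤203, interview score 8.2≥3.6).
D4: not dominated.
D5: not dominated (best interview score).
D6: not dominated (best salary ask).
D7: not dominated.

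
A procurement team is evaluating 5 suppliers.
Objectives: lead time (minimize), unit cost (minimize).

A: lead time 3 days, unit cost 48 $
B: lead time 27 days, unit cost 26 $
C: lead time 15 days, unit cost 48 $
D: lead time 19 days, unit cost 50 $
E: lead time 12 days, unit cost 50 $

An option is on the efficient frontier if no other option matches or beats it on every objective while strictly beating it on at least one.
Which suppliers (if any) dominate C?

A

A: lead time 3≤15, unit cost 48≤48 — dominates C.
Others (B, D, E) are each worse than C on at least one objective.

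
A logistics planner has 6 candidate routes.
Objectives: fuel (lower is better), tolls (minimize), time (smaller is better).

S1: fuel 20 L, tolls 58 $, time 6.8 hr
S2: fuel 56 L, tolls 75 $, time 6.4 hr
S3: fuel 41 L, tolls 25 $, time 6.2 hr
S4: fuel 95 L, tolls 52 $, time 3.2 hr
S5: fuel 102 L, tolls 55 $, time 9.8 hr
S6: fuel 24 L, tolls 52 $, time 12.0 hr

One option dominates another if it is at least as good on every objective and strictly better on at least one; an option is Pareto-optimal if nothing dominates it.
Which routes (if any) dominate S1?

none

S2: worse on fuel (56 vs 20).
S3: worse on fuel (41 vs 20).
S4: worse on fuel (95 vs 20).
S5: worse on fuel (102 vs 20).
S6: worse on fuel (24 vs 20).
No option dominates S1.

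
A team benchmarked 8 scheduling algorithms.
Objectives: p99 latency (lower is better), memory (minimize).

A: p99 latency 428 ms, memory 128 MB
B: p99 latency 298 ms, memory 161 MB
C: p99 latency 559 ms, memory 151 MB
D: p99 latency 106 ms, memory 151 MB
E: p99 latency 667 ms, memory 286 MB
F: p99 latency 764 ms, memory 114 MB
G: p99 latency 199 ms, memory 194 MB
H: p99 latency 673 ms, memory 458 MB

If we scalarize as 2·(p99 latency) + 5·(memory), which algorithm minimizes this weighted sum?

D

A: 2·428 + 5·128 = 1496
B: 2·298 + 5·161 = 1401
C: 2·559 + 5·151 = 1873
D: 2·106 + 5·151 = 967
E: 2·667 + 5·286 = 2764
F: 2·764 + 5·114 = 2098
G: 2·199 + 5·194 = 1368
H: 2·673 + 5·458 = 3636
Lowest: D at 967.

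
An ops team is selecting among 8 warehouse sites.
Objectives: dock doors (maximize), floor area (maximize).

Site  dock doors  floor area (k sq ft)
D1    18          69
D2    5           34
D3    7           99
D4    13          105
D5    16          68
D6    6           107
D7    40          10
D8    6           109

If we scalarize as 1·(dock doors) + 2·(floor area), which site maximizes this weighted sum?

D8

D1: 1·18 + 2·69 = 156
D2: 1·5 + 2·34 = 73
D3: 1·7 + 2·99 = 205
D4: 1·13 + 2·105 = 223
D5: 1·16 + 2·68 = 152
D6: 1·6 + 2·107 = 220
D7: 1·40 + 2·10 = 60
D8: 1·6 + 2·109 = 224
Highest: D8 at 224.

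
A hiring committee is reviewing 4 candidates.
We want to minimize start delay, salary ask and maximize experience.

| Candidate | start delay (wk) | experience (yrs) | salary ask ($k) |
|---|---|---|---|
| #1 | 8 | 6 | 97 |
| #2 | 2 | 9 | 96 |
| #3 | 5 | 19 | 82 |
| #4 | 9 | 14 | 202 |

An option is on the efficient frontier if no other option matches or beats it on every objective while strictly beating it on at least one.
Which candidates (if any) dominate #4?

#3

#3: start delay 5≤9, experience 19≥14, salary ask 82≤202 — dominates #4.
Others (#1, #2) are each worse than #4 on at least one objective.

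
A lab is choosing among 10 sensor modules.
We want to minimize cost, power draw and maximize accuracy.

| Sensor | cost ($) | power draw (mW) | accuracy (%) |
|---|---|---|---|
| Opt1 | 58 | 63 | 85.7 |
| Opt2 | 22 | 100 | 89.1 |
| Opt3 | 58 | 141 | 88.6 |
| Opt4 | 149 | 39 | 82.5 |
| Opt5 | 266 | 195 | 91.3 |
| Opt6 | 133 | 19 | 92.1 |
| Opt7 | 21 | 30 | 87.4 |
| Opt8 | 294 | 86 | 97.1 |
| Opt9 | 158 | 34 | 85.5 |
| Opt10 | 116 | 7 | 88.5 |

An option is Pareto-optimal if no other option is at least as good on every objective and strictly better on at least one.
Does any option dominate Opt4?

Yes

Opt6 vs Opt4: cost 133≤149, power draw 19≤39, accuracy 92.1≥82.5 — Opt6 is at least as good on every objective and strictly better on at least one, so Opt6 dominates Opt4.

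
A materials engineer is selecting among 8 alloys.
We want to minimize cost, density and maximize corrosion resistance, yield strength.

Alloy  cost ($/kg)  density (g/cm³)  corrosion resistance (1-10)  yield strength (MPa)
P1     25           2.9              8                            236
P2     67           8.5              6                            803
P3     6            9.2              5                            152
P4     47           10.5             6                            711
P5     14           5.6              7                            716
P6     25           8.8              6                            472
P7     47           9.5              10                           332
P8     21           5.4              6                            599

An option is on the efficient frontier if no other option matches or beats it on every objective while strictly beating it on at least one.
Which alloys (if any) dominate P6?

P5: cost 14≤25, density 5.6≤8.8, corrosion resistance 7≥6, yield strength 716≥472 — dominates P6.
P8: cost 21≤25, density 5.4≤8.8, corrosion resistance 6≥6, yield strength 599≥472 — dominates P6.
Others (P1, P2, P3, P4, P7) are each worse than P6 on at least one objective.

P5, P8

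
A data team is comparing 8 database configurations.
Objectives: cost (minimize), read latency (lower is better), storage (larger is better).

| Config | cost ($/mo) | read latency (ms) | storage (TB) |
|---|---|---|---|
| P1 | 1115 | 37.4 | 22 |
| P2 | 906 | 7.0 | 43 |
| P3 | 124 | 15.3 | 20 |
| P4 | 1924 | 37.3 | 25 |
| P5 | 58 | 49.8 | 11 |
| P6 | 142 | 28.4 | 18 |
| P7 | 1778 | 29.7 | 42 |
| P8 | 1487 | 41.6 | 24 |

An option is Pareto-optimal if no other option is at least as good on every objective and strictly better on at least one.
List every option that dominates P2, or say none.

none

P1: worse on cost (1115 vs 906).
P3: worse on read latency (15.3 vs 7.0).
P4: worse on cost (1924 vs 906).
P5: worse on read latency (49.8 vs 7.0).
P6: worse on read latency (28.4 vs 7.0).
P7: worse on cost (1778 vs 906).
P8: worse on cost (1487 vs 906).
No option dominates P2.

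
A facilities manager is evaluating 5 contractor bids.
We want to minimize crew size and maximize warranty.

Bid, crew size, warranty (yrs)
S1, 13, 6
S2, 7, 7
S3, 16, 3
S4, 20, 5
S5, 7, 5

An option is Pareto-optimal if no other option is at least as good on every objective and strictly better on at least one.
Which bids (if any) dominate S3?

S1, S2, S5

S1: crew size 13≤16, warranty 6≥3 — dominates S3.
S2: crew size 7≤16, warranty 7≥3 — dominates S3.
S5: crew size 7≤16, warranty 5≥3 — dominates S3.
Others (S4) are each worse than S3 on at least one objective.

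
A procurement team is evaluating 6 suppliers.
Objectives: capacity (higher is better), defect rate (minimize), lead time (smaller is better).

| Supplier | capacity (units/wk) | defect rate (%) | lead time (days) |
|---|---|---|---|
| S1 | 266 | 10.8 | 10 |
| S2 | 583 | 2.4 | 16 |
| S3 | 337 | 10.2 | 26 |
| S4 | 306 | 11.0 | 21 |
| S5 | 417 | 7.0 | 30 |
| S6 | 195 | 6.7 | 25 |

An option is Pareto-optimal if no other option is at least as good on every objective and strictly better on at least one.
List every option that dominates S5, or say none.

S2

S2: capacity 583≥417, defect rate 2.4≤7.0, lead time 16≤30 — dominates S5.
Others (S1, S3, S4, S6) are each worse than S5 on at least one objective.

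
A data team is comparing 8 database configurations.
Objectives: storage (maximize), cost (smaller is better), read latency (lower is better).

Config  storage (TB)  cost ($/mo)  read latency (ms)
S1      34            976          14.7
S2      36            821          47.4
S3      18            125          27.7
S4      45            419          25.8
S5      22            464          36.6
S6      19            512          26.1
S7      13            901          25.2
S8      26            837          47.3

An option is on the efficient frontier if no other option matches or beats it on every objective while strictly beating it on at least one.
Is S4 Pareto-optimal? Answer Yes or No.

Yes

S1: worse on storage (34 vs 45).
S2: worse on storage (36 vs 45).
S3: worse on storage (18 vs 45).
S5: worse on storage (22 vs 45).
S6: worse on storage (19 vs 45).
S7: worse on storage (13 vs 45).
S8: worse on storage (26 vs 45).
No option is at least as good as S4 on every objective and strictly better on one.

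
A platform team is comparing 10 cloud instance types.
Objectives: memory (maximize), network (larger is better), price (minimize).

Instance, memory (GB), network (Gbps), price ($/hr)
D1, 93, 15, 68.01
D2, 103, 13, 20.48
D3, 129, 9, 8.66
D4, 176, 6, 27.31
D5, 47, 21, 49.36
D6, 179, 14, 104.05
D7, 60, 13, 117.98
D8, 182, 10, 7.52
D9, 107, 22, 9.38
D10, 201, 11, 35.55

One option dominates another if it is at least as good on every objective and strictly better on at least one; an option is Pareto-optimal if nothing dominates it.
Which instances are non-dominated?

D6, D8, D9, D10

D1: dominated by D9 (memory 107≥93, network 22≥15, price 9.38≤68.01).
D2: dominated by D9 (memory 107≥103, network 22≥13, price 9.38≤20.48).
D3: dominated by D8 (memory 182≥129, network 10≥9, price 7.52≤8.66).
D4: dominated by D8 (memory 182≥176, network 10≥6, price 7.52≤27.31).
D5: dominated by D9 (memory 107≥47, network 22≥21, price 9.38≤49.36).
D6: not dominated.
D7: dominated by D1 (memory 93≥60, network 15≥13, price 68.01≤117.98).
D8: not dominated (best price).
D9: not dominated (best network).
D10: not dominated (best memory).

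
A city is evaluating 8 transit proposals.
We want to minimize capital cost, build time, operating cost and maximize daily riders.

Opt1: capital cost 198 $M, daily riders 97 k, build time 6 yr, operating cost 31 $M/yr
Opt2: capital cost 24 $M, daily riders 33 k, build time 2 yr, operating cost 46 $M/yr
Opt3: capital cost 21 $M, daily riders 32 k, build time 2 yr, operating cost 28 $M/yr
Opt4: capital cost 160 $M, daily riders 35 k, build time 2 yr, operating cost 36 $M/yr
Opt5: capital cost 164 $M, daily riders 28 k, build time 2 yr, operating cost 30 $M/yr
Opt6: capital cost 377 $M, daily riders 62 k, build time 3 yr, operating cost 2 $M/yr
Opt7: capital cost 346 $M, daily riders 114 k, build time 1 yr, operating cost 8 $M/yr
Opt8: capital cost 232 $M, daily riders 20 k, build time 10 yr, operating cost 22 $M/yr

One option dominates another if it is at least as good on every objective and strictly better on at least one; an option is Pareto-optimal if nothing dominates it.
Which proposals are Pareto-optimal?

Opt1, Opt2, Opt3, Opt4, Opt6, Opt7, Opt8

Opt1: not dominated.
Opt2: not dominated.
Opt3: not dominated (best capital cost).
Opt4: not dominated.
Opt5: dominated by Opt3 (capital cost 21≤164, daily riders 32≥28, build time 2≤2, operating cost 28≤30).
Opt6: not dominated (best operating cost).
Opt7: not dominated (best daily riders).
Opt8: not dominated.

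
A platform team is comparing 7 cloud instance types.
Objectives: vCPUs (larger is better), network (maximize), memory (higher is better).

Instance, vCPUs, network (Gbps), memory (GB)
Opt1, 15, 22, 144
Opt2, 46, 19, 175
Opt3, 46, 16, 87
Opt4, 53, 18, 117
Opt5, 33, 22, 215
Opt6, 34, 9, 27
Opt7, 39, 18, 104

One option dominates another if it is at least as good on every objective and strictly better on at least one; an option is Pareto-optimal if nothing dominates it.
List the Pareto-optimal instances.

Opt2, Opt4, Opt5

Opt1: dominated by Opt5 (vCPUs 33≥15, network 22≥22, memory 215≥144).
Opt2: not dominated.
Opt3: dominated by Opt2 (vCPUs 46≥46, network 19≥16, memory 175≥87).
Opt4: not dominated (best vCPUs).
Opt5: not dominated (best memory).
Opt6: dominated by Opt2 (vCPUs 46≥34, network 19≥9, memory 175≥27).
Opt7: dominated by Opt2 (vCPUs 46≥39, network 19≥18, memory 175≥104).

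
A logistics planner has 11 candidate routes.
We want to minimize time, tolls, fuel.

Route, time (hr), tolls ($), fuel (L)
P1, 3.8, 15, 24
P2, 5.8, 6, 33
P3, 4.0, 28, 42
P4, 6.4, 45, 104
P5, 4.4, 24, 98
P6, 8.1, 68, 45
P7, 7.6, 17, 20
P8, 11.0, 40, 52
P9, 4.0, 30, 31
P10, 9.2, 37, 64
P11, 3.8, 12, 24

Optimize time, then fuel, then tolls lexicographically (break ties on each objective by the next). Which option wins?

P11

First minimize time: best is 3.8, kept {P1, P11}.
Then minimize fuel: best is 24, kept {P1, P11}.
Then minimize tolls: best is 12, kept {P11}.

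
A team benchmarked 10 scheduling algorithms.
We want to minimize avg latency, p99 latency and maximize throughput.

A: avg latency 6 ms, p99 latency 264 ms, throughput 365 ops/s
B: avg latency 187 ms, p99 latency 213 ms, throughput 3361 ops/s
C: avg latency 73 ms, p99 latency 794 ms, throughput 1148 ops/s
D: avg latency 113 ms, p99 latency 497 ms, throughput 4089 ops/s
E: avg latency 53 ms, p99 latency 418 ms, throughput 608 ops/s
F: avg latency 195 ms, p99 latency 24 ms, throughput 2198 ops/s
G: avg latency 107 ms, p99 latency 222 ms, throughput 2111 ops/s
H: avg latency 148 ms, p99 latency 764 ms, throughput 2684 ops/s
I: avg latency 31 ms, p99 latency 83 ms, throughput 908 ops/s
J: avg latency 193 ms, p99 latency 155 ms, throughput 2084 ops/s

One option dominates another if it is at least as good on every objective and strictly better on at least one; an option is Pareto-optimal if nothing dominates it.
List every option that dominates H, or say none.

D

D: avg latency 113≤148, p99 latency 497≤764, throughput 4089≥2684 — dominates H.
Others (A, B, C, E, F, G, I, J) are each worse than H on at least one objective.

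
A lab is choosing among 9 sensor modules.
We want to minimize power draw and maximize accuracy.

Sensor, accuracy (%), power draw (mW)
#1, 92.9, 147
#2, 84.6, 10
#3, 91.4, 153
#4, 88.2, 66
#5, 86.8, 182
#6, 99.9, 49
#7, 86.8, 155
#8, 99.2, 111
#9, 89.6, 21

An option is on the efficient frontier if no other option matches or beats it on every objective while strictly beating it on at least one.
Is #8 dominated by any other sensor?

#6 vs #8: accuracy 99.9≥99.2, power draw 49≤111 — #6 is at least as good on every objective and strictly better on at least one, so #6 dominates #8.

Yes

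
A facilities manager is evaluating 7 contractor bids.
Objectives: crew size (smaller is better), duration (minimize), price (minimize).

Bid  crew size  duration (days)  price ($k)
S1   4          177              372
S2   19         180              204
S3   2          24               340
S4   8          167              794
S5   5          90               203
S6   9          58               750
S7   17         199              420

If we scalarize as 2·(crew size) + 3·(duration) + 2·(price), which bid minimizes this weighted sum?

S5

S1: 2·4 + 3·177 + 2·372 = 1283
S2: 2·19 + 3·180 + 2·204 = 986
S3: 2·2 + 3·24 + 2·340 = 756
S4: 2·8 + 3·167 + 2·794 = 2105
S5: 2·5 + 3·90 + 2·203 = 686
S6: 2·9 + 3·58 + 2·750 = 1692
S7: 2·17 + 3·199 + 2·420 = 1471
Lowest: S5 at 686.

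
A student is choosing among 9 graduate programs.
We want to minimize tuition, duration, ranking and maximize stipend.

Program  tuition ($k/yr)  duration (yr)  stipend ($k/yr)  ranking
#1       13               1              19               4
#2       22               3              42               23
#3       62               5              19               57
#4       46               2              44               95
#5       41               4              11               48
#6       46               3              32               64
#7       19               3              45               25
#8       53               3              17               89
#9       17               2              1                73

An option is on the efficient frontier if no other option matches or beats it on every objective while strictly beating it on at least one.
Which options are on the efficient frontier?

#1: not dominated (best tuition).
#2: not dominated.
#3: dominated by #1 (tuition 13≤62, duration 1≤5, stipend 19≥19, ranking 4≤57).
#4: not dominated.
#5: dominated by #1 (tuition 13≤41, duration 1≤4, stipend 19≥11, ranking 4≤48).
#6: dominated by #2 (tuition 22≤46, duration 3≤3, stipend 42≥32, ranking 23≤64).
#7: not dominated (best stipend).
#8: dominated by #1 (tuition 13≤53, duration 1≤3, stipend 19≥17, ranking 4≤89).
#9: dominated by #1 (tuition 13≤17, duration 1≤2, stipend 19≥1, ranking 4≤73).

#1, #2, #4, #7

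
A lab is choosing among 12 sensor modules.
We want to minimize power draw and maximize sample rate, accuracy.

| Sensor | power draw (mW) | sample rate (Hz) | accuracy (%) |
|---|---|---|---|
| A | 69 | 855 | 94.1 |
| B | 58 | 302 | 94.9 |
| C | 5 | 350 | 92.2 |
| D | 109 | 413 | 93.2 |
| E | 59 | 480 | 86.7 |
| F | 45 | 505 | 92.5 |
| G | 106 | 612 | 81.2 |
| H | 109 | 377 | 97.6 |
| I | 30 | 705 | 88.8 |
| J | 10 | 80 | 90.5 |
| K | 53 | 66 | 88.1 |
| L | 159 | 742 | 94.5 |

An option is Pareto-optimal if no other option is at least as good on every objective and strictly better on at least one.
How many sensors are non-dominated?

A: not dominated (best sample rate).
B: not dominated.
C: not dominated (best power draw).
D: dominated by A (power draw 69≤109, sample rate 855≥413, accuracy 94.1≥93.2).
E: dominated by F (power draw 45≤59, sample rate 505≥480, accuracy 92.5≥86.7).
F: not dominated.
G: dominated by A (power draw 69≤106, sample rate 855≥612, accuracy 94.1≥81.2).
H: not dominated (best accuracy).
I: not dominated.
J: dominated by C (power draw 5≤10, sample rate 350≥80, accuracy 92.2≥90.5).
K: dominated by C (power draw 5≤53, sample rate 350≥66, accuracy 92.2≥88.1).
L: not dominated.
Pareto-optimal: A, B, C, F, H, I, L → 7.

7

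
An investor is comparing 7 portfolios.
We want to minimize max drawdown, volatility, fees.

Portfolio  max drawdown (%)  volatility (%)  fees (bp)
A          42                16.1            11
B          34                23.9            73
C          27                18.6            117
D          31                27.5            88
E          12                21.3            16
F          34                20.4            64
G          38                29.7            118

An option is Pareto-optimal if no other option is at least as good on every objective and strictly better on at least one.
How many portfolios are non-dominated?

4

A: not dominated (best volatility).
B: dominated by E (max drawdown 12≤34, volatility 21.3≤23.9, fees 16≤73).
C: not dominated.
D: dominated by E (max drawdown 12≤31, volatility 21.3≤27.5, fees 16≤88).
E: not dominated (best max drawdown).
F: not dominated.
G: dominated by B (max drawdown 34≤38, volatility 23.9≤29.7, fees 73≤118).
Pareto-optimal: A, C, E, F → 4.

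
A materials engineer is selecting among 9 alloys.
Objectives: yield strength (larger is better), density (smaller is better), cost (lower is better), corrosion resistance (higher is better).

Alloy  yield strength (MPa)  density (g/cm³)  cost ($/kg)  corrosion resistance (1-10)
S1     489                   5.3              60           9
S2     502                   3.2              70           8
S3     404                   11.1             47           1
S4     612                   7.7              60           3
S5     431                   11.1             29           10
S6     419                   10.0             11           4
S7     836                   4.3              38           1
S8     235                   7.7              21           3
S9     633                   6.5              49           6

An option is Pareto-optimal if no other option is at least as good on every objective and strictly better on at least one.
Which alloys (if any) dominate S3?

S5, S6, S7

S5: yield strength 431≥404, density 11.1≤11.1, cost 29≤47, corrosion resistance 10≥1 — dominates S3.
S6: yield strength 419≥404, density 10.0≤11.1, cost 11≤47, corrosion resistance 4≥1 — dominates S3.
S7: yield strength 836≥404, density 4.3≤11.1, cost 38≤47, corrosion resistance 1≥1 — dominates S3.
Others (S1, S2, S4, S8, S9) are each worse than S3 on at least one objective.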